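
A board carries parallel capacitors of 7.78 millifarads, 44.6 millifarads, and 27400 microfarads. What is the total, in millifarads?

In millifarads:
  7.78 millifarads → 7.78
  44.6 millifarads → 44.6
  27400 microfarads = 27400 × 10^-3 millifarads = 27.4
Sum: 7.78 + 44.6 + 27.4 = 79.78

79.78 millifarads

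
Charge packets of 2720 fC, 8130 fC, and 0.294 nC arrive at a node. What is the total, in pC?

304.85 pC

In pC:
  2720 fC = 2720 × 10⁻³ pC = 2.72
  8130 fC = 8130 × 10⁻³ pC = 8.13
  0.294 nC = 0.294 × 10³ pC = 294
Sum: 2.72 + 8.13 + 294 = 304.85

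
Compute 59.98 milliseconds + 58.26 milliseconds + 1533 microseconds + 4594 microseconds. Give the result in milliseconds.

124.367 milliseconds

In milliseconds:
  59.98 milliseconds → 59.98
  58.26 milliseconds → 58.26
  1533 microseconds = 1533 × 10^-3 milliseconds = 1.533
  4594 microseconds = 4594 × 10^-3 milliseconds = 4.594
Sum: 59.98 + 58.26 + 1.533 + 4.594 = 124.367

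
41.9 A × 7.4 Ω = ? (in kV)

0.31006 kV

41.9 × 7.4 = 310.06 V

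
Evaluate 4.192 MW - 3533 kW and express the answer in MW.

0.659 MW

In MW:
  4.192 MW → 4.192
  3533 kW = 3533e-3 MW = 3.533
Difference: 4.192 - 3.533 = 0.659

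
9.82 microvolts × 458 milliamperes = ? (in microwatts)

9.82e-6 × 458e-3 = 4497.56e-9 W

4.49756 microwatts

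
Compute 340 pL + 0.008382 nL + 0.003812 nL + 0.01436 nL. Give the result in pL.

In pL:
  340 pL → 340
  0.008382 nL = 0.008382e3 pL = 8.382
  0.003812 nL = 0.003812e3 pL = 3.812
  0.01436 nL = 0.01436e3 pL = 14.36
Sum: 340 + 8.382 + 3.812 + 14.36 = 366.554

366.554 pL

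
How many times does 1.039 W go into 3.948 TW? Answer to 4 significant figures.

3800000000000

(3.948 × 10^12) / (1.039) = 3.7998 × 10^12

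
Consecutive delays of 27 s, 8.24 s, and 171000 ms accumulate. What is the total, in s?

206.24 s

In s:
  27 s → 27
  8.24 s → 8.24
  171000 ms = 171000e-3 s = 171
Sum: 27 + 8.24 + 171 = 206.24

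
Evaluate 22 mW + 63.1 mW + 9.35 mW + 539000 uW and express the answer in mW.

In mW:
  22 mW → 22
  63.1 mW → 63.1
  9.35 mW → 9.35
  539000 uW = 539000 × 10^-3 mW = 539
Sum: 22 + 63.1 + 9.35 + 539 = 633.45

633.45 mW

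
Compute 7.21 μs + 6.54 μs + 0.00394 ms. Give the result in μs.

In μs:
  7.21 μs → 7.21
  6.54 μs → 6.54
  0.00394 ms = 0.00394 × 10^3 μs = 3.94
Sum: 7.21 + 6.54 + 3.94 = 17.69

17.69 μs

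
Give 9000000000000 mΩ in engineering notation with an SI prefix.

= 9 × 10⁹ Ω; 10⁹ is giga.

9 GΩ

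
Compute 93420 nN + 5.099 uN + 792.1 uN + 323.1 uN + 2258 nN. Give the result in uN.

In uN:
  93420 nN = 93420 × 10⁻³ uN = 93.42
  5.099 uN → 5.099
  792.1 uN → 792.1
  323.1 uN → 323.1
  2258 nN = 2258 × 10⁻³ uN = 2.258
Sum: 93.42 + 5.099 + 792.1 + 323.1 + 2.258 = 1215.977

1215.977 uN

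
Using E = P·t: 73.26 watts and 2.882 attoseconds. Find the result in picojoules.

73.26 × 2.882 × 10^-18 = 211.13532 × 10^-18 J

0.00021113532 picojoules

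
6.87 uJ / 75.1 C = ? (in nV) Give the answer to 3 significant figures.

91.5 nV

(6.87 × 10⁻⁶) / (75.1) = 0.091478 × 10⁻⁶ V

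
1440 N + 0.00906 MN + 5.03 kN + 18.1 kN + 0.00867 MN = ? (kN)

In kN:
  1440 N = 1440 × 10^-3 kN = 1.44
  0.00906 MN = 0.00906 × 10^3 kN = 9.06
  5.03 kN → 5.03
  18.1 kN → 18.1
  0.00867 MN = 0.00867 × 10^3 kN = 8.67
Sum: 1.44 + 9.06 + 5.03 + 18.1 + 8.67 = 42.3

42.3 kN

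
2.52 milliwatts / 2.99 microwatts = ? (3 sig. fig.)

(2.52 × 10⁻³) / (2.99 × 10⁻⁶) = 0.8428 × 10³

843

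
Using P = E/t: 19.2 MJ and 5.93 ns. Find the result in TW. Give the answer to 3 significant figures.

(19.2e6) / (5.93e-9) = 3.2378e15 W

3240 TW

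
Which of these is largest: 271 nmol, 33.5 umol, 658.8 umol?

271 nmol = 0.000000271 mol
33.5 umol = 0.0000335 mol
658.8 umol = 0.0006588 mol

658.8 umol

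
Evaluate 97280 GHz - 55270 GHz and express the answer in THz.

42.01 THz

In THz:
  97280 GHz = 97280 × 10⁻³ THz = 97.28
  55270 GHz = 55270 × 10⁻³ THz = 55.27
Difference: 97.28 - 55.27 = 42.01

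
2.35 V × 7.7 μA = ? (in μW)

2.35 × 7.7 × 10⁻⁶ = 18.095 × 10⁻⁶ W

18.095 μW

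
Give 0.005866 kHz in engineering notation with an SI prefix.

5.866 Hz

= 5.866 Hz; mantissa already in [1, 1000).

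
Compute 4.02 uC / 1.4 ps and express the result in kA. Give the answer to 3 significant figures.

2870 kA

(4.02e-6) / (1.4e-12) = 2.8714e6 A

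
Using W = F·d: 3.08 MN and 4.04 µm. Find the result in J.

3.08 × 10^6 × 4.04 × 10^-6 = 12.4432 J

12.4432 J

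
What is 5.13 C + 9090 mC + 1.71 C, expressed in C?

In C:
  5.13 C → 5.13
  9090 mC = 9090 × 10^-3 C = 9.09
  1.71 C → 1.71
Sum: 5.13 + 9.09 + 1.71 = 15.93

15.93 C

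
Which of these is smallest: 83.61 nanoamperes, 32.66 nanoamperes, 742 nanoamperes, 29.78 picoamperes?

29.78 picoamperes

83.61 nanoamperes = 0.00000008361 amperes
32.66 nanoamperes = 0.00000003266 amperes
742 nanoamperes = 0.000000742 amperes
29.78 picoamperes = 0.00000000002978 amperes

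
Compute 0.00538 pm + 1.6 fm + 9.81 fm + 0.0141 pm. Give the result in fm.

In fm:
  0.00538 pm = 0.00538e3 fm = 5.38
  1.6 fm → 1.6
  9.81 fm → 9.81
  0.0141 pm = 0.0141e3 fm = 14.1
Sum: 5.38 + 1.6 + 9.81 + 14.1 = 30.89

30.89 fm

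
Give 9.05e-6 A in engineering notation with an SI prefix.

9.05 µA

= 9.05e-6 A; 1e-6 is micro.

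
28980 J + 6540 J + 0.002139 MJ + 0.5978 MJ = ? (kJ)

635.459 kJ

In kJ:
  28980 J = 28980e-3 kJ = 28.98
  6540 J = 6540e-3 kJ = 6.54
  0.002139 MJ = 0.002139e3 kJ = 2.139
  0.5978 MJ = 0.5978e3 kJ = 597.8
Sum: 28.98 + 6.54 + 2.139 + 597.8 = 635.459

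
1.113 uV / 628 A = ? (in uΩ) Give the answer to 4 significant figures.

0.001772 uΩ

(1.113 × 10^-6) / (628) = 0.00177229 × 10^-6 Ω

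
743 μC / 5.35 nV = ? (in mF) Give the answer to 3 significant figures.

(743 × 10⁻⁶) / (5.35 × 10⁻⁹) = 138.88 × 10³ F

139000000 mF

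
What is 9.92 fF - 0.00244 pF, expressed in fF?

In fF:
  9.92 fF → 9.92
  0.00244 pF = 0.00244e3 fF = 2.44
Difference: 9.92 - 2.44 = 7.48

7.48 fF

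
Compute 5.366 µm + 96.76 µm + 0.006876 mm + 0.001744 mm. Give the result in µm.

110.746 µm

In µm:
  5.366 µm → 5.366
  96.76 µm → 96.76
  0.006876 mm = 0.006876 × 10³ µm = 6.876
  0.001744 mm = 0.001744 × 10³ µm = 1.744
Sum: 5.366 + 96.76 + 6.876 + 1.744 = 110.746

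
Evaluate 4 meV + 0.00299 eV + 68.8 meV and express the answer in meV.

75.79 meV

In meV:
  4 meV → 4
  0.00299 eV = 0.00299 × 10^3 meV = 2.99
  68.8 meV → 68.8
Sum: 4 + 2.99 + 68.8 = 75.79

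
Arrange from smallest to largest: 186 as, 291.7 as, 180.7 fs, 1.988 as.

1.988 as < 186 as < 291.7 as < 180.7 fs

186 as = 0.000000000000000186 s
291.7 as = 0.0000000000000002917 s
180.7 fs = 0.0000000000001807 s
1.988 as = 0.000000000000000001988 s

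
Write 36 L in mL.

36000 mL

(no prefix) = 10⁰, milli = 10⁻³; factor is 10³.
36 × 10³ = 36000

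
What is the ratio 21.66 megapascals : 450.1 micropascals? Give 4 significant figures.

(21.66 × 10⁶) / (450.1 × 10⁻⁶) = 0.048123 × 10¹²

48120000000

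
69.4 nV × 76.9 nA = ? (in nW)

69.4e-9 × 76.9e-9 = 5336.86e-18 W

0.00000533686 nW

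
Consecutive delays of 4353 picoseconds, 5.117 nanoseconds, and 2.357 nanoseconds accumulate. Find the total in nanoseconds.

11.827 nanoseconds

In nanoseconds:
  4353 picoseconds = 4353e-3 nanoseconds = 4.353
  5.117 nanoseconds → 5.117
  2.357 nanoseconds → 2.357
Sum: 4.353 + 5.117 + 2.357 = 11.827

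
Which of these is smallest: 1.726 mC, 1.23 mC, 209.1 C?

1.726 mC = 0.001726 C
1.23 mC = 0.00123 C
209.1 C = 209.1 C

1.23 mC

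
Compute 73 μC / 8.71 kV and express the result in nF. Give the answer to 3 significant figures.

8.38 nF

(73 × 10⁻⁶) / (8.71 × 10³) = 8.3812 × 10⁻⁹ F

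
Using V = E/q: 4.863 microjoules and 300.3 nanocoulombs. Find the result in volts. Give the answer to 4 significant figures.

(4.863 × 10⁻⁶) / (300.3 × 10⁻⁹) = 0.0161938 × 10³ V

16.19 volts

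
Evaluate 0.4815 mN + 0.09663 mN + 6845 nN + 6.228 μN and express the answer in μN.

591.203 μN

In μN:
  0.4815 mN = 0.4815 × 10^3 μN = 481.5
  0.09663 mN = 0.09663 × 10^3 μN = 96.63
  6845 nN = 6845 × 10^-3 μN = 6.845
  6.228 μN → 6.228
Sum: 481.5 + 96.63 + 6.845 + 6.228 = 591.203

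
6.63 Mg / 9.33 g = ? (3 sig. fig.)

(6.63 × 10⁶) / (9.33) = 0.7106 × 10⁶

711000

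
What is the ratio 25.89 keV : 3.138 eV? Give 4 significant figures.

8250

(25.89 × 10^3) / (3.138) = 8.2505 × 10^3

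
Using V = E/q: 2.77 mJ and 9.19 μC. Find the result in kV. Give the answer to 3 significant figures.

0.301 kV

(2.77 × 10^-3) / (9.19 × 10^-6) = 0.30141 × 10^3 V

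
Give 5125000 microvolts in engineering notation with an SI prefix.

= 5.125 volts; mantissa already in [1, 1000).

5.125 volts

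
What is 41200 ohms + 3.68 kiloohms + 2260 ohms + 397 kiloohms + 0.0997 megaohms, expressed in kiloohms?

543.84 kiloohms

In kiloohms:
  41200 ohms = 41200 × 10⁻³ kiloohms = 41.2
  3.68 kiloohms → 3.68
  2260 ohms = 2260 × 10⁻³ kiloohms = 2.26
  397 kiloohms → 397
  0.0997 megaohms = 0.0997 × 10³ kiloohms = 99.7
Sum: 41.2 + 3.68 + 2.26 + 397 + 99.7 = 543.84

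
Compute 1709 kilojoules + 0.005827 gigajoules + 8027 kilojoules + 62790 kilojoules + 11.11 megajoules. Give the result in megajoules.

In megajoules:
  1709 kilojoules = 1709 × 10^-3 megajoules = 1.709
  0.005827 gigajoules = 0.005827 × 10^3 megajoules = 5.827
  8027 kilojoules = 8027 × 10^-3 megajoules = 8.027
  62790 kilojoules = 62790 × 10^-3 megajoules = 62.79
  11.11 megajoules → 11.11
Sum: 1.709 + 5.827 + 8.027 + 62.79 + 11.11 = 89.463

89.463 megajoules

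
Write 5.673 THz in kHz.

tera = 1e12, kilo = 1e3; factor is 1e9.
5.673 × 1e9 = 5673000000

5673000000 kHz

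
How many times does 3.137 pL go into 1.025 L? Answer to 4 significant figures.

(1.025) / (3.137e-12) = 0.32675e12

326700000000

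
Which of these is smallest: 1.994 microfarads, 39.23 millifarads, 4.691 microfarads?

1.994 microfarads = 0.000001994 farads
39.23 millifarads = 0.03923 farads
4.691 microfarads = 0.000004691 farads

1.994 microfarads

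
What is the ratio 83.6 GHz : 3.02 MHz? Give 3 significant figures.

(83.6 × 10^9) / (3.02 × 10^6) = 27.68 × 10^3

27700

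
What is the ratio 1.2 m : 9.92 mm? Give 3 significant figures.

121

(1.2) / (9.92 × 10^-3) = 0.121 × 10^3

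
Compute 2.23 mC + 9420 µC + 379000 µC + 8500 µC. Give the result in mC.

In mC:
  2.23 mC → 2.23
  9420 µC = 9420 × 10^-3 mC = 9.42
  379000 µC = 379000 × 10^-3 mC = 379
  8500 µC = 8500 × 10^-3 mC = 8.5
Sum: 2.23 + 9.42 + 379 + 8.5 = 399.15

399.15 mC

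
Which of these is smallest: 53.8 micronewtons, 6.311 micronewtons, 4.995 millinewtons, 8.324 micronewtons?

53.8 micronewtons = 0.0000538 newtons
6.311 micronewtons = 0.000006311 newtons
4.995 millinewtons = 0.004995 newtons
8.324 micronewtons = 0.000008324 newtons

6.311 micronewtons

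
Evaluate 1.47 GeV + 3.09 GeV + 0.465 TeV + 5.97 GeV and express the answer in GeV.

475.53 GeV

In GeV:
  1.47 GeV → 1.47
  3.09 GeV → 3.09
  0.465 TeV = 0.465 × 10^3 GeV = 465
  5.97 GeV → 5.97
Sum: 1.47 + 3.09 + 465 + 5.97 = 475.53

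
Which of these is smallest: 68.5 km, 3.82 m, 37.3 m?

68.5 km = 68500 m
3.82 m = 3.82 m
37.3 m = 37.3 m

3.82 m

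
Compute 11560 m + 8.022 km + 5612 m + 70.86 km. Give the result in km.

In km:
  11560 m = 11560 × 10⁻³ km = 11.56
  8.022 km → 8.022
  5612 m = 5612 × 10⁻³ km = 5.612
  70.86 km → 70.86
Sum: 11.56 + 8.022 + 5.612 + 70.86 = 96.054

96.054 km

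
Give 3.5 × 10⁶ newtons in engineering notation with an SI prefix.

= 3.5 × 10⁶ newtons; 10⁶ is mega.

3.5 meganewtons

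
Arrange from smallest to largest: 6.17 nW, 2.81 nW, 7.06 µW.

2.81 nW < 6.17 nW < 7.06 µW

6.17 nW = 0.00000000617 W
2.81 nW = 0.00000000281 W
7.06 µW = 0.00000706 W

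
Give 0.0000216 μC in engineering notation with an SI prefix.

21.6 pC

= 21.6 × 10^-12 C; 10^-12 is pico.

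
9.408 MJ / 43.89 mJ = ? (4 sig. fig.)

214400000

(9.408 × 10⁶) / (43.89 × 10⁻³) = 0.21435 × 10⁹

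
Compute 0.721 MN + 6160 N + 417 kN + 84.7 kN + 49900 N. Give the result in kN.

1278.76 kN

In kN:
  0.721 MN = 0.721 × 10^3 kN = 721
  6160 N = 6160 × 10^-3 kN = 6.16
  417 kN → 417
  84.7 kN → 84.7
  49900 N = 49900 × 10^-3 kN = 49.9
Sum: 721 + 6.16 + 417 + 84.7 + 49.9 = 1278.76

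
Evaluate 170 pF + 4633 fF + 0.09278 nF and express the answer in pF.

In pF:
  170 pF → 170
  4633 fF = 4633 × 10^-3 pF = 4.633
  0.09278 nF = 0.09278 × 10^3 pF = 92.78
Sum: 170 + 4.633 + 92.78 = 267.413

267.413 pF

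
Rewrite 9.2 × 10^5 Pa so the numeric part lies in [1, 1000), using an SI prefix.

= 920 × 10^3 Pa; 10^3 is kilo.

920 kPa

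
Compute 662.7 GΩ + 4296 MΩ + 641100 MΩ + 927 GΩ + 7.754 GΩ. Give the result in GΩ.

2242.85 GΩ

In GΩ:
  662.7 GΩ → 662.7
  4296 MΩ = 4296e-3 GΩ = 4.296
  641100 MΩ = 641100e-3 GΩ = 641.1
  927 GΩ → 927
  7.754 GΩ → 7.754
Sum: 662.7 + 4.296 + 641.1 + 927 + 7.754 = 2242.85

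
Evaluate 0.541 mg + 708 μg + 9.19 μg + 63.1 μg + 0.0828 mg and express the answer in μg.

In μg:
  0.541 mg = 0.541e3 μg = 541
  708 μg → 708
  9.19 μg → 9.19
  63.1 μg → 63.1
  0.0828 mg = 0.0828e3 μg = 82.8
Sum: 541 + 708 + 9.19 + 63.1 + 82.8 = 1404.09

1404.09 μg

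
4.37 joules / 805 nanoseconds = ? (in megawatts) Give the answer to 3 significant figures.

5.43 megawatts

(4.37) / (805 × 10^-9) = 0.0054286 × 10^9 W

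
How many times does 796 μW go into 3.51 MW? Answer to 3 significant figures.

(3.51 × 10^6) / (796 × 10^-6) = 0.00441 × 10^12

4410000000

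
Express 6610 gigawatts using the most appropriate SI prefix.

= 6.61 × 10¹² watts; 10¹² is tera.

6.61 terawatts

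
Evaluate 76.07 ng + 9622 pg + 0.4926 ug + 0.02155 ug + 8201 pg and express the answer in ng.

In ng:
  76.07 ng → 76.07
  9622 pg = 9622 × 10^-3 ng = 9.622
  0.4926 ug = 0.4926 × 10^3 ng = 492.6
  0.02155 ug = 0.02155 × 10^3 ng = 21.55
  8201 pg = 8201 × 10^-3 ng = 8.201
Sum: 76.07 + 9.622 + 492.6 + 21.55 + 8.201 = 608.043

608.043 ng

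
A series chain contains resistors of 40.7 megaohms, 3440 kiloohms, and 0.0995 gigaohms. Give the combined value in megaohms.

143.64 megaohms

In megaohms:
  40.7 megaohms → 40.7
  3440 kiloohms = 3440 × 10⁻³ megaohms = 3.44
  0.0995 gigaohms = 0.0995 × 10³ megaohms = 99.5
Sum: 40.7 + 3.44 + 99.5 = 143.64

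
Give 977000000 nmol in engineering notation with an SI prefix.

977 mmol

= 977 × 10^-3 mol; 10^-3 is milli.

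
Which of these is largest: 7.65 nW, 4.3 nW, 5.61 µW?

7.65 nW = 0.00000000765 W
4.3 nW = 0.0000000043 W
5.61 µW = 0.00000561 W

5.61 µW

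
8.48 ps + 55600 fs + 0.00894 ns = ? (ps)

In ps:
  8.48 ps → 8.48
  55600 fs = 55600 × 10⁻³ ps = 55.6
  0.00894 ns = 0.00894 × 10³ ps = 8.94
Sum: 8.48 + 55.6 + 8.94 = 73.02

73.02 ps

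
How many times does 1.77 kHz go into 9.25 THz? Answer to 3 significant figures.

(9.25 × 10^12) / (1.77 × 10^3) = 5.226 × 10^9

5230000000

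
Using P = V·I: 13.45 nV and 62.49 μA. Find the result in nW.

13.45 × 10⁻⁹ × 62.49 × 10⁻⁶ = 840.4905 × 10⁻¹⁵ W

0.0008404905 nW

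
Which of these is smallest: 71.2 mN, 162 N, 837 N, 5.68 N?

71.2 mN = 0.0712 N
162 N = 162 N
837 N = 837 N
5.68 N = 5.68 N

71.2 mN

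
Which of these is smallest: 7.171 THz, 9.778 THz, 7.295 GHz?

7.171 THz = 7171000000000 Hz
9.778 THz = 9778000000000 Hz
7.295 GHz = 7295000000 Hz

7.295 GHz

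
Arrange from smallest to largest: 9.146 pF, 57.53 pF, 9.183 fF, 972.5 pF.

9.146 pF = 0.000000000009146 F
57.53 pF = 0.00000000005753 F
9.183 fF = 0.000000000000009183 F
972.5 pF = 0.0000000009725 F

9.183 fF < 9.146 pF < 57.53 pF < 972.5 pF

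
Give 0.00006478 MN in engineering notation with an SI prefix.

= 64.78 N; mantissa already in [1, 1000).

64.78 N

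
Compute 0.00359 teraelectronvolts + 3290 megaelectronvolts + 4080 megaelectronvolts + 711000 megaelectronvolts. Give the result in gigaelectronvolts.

In gigaelectronvolts:
  0.00359 teraelectronvolts = 0.00359 × 10^3 gigaelectronvolts = 3.59
  3290 megaelectronvolts = 3290 × 10^-3 gigaelectronvolts = 3.29
  4080 megaelectronvolts = 4080 × 10^-3 gigaelectronvolts = 4.08
  711000 megaelectronvolts = 711000 × 10^-3 gigaelectronvolts = 711
Sum: 3.59 + 3.29 + 4.08 + 711 = 721.96

721.96 gigaelectronvolts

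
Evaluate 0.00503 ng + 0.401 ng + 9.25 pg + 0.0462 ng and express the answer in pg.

461.48 pg

In pg:
  0.00503 ng = 0.00503e3 pg = 5.03
  0.401 ng = 0.401e3 pg = 401
  9.25 pg → 9.25
  0.0462 ng = 0.0462e3 pg = 46.2
Sum: 5.03 + 401 + 9.25 + 46.2 = 461.48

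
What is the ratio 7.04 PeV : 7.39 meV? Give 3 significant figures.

953000000000000000

(7.04 × 10¹⁵) / (7.39 × 10⁻³) = 0.9526 × 10¹⁸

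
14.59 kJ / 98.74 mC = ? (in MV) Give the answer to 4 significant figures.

0.1478 MV

(14.59 × 10^3) / (98.74 × 10^-3) = 0.147762 × 10^6 V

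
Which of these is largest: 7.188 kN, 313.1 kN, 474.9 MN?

7.188 kN = 7188 N
313.1 kN = 313100 N
474.9 MN = 474900000 N

474.9 MN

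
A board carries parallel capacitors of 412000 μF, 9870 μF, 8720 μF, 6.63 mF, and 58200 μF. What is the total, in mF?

In mF:
  412000 μF = 412000 × 10^-3 mF = 412
  9870 μF = 9870 × 10^-3 mF = 9.87
  8720 μF = 8720 × 10^-3 mF = 8.72
  6.63 mF → 6.63
  58200 μF = 58200 × 10^-3 mF = 58.2
Sum: 412 + 9.87 + 8.72 + 6.63 + 58.2 = 495.42

495.42 mF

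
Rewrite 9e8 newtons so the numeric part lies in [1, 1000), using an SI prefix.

= 900e6 newtons; 1e6 is mega.

900 meganewtons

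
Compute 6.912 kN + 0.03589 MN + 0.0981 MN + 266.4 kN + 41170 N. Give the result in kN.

In kN:
  6.912 kN → 6.912
  0.03589 MN = 0.03589 × 10³ kN = 35.89
  0.0981 MN = 0.0981 × 10³ kN = 98.1
  266.4 kN → 266.4
  41170 N = 41170 × 10⁻³ kN = 41.17
Sum: 6.912 + 35.89 + 98.1 + 266.4 + 41.17 = 448.472

448.472 kN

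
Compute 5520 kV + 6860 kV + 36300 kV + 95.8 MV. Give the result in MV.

144.48 MV

In MV:
  5520 kV = 5520 × 10^-3 MV = 5.52
  6860 kV = 6860 × 10^-3 MV = 6.86
  36300 kV = 36300 × 10^-3 MV = 36.3
  95.8 MV → 95.8
Sum: 5.52 + 6.86 + 36.3 + 95.8 = 144.48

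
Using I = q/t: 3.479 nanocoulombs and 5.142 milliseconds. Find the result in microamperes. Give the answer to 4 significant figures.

(3.479e-9) / (5.142e-3) = 0.676585e-6 A

0.6766 microamperes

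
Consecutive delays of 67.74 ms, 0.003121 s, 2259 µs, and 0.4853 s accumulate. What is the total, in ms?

In ms:
  67.74 ms → 67.74
  0.003121 s = 0.003121 × 10³ ms = 3.121
  2259 µs = 2259 × 10⁻³ ms = 2.259
  0.4853 s = 0.4853 × 10³ ms = 485.3
Sum: 67.74 + 3.121 + 2.259 + 485.3 = 558.42

558.42 ms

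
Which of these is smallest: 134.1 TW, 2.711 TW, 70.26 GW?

134.1 TW = 134100000000000 W
2.711 TW = 2711000000000 W
70.26 GW = 70260000000 W

70.26 GW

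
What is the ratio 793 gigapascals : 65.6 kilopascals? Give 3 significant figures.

(793 × 10⁹) / (65.6 × 10³) = 12.09 × 10⁶

12100000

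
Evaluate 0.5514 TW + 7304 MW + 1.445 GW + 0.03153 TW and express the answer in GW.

591.679 GW

In GW:
  0.5514 TW = 0.5514 × 10^3 GW = 551.4
  7304 MW = 7304 × 10^-3 GW = 7.304
  1.445 GW → 1.445
  0.03153 TW = 0.03153 × 10^3 GW = 31.53
Sum: 551.4 + 7.304 + 1.445 + 31.53 = 591.679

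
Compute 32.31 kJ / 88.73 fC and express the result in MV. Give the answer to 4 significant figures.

364100000000 MV

(32.31e3) / (88.73e-15) = 0.364138e18 V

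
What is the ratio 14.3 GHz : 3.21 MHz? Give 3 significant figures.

4450

(14.3e9) / (3.21e6) = 4.455e3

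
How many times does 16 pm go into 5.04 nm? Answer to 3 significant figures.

(5.04 × 10^-9) / (16 × 10^-12) = 0.315 × 10^3

315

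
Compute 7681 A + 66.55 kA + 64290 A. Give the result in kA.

138.521 kA

In kA:
  7681 A = 7681e-3 kA = 7.681
  66.55 kA → 66.55
  64290 A = 64290e-3 kA = 64.29
Sum: 7.681 + 66.55 + 64.29 = 138.521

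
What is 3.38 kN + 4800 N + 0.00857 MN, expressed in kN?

16.75 kN

In kN:
  3.38 kN → 3.38
  4800 N = 4800 × 10^-3 kN = 4.8
  0.00857 MN = 0.00857 × 10^3 kN = 8.57
Sum: 3.38 + 4.8 + 8.57 = 16.75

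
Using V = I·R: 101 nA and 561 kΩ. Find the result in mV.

56.661 mV

101 × 10^-9 × 561 × 10^3 = 56661 × 10^-6 V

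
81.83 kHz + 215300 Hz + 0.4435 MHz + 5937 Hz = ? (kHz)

746.567 kHz

In kHz:
  81.83 kHz → 81.83
  215300 Hz = 215300 × 10⁻³ kHz = 215.3
  0.4435 MHz = 0.4435 × 10³ kHz = 443.5
  5937 Hz = 5937 × 10⁻³ kHz = 5.937
Sum: 81.83 + 215.3 + 443.5 + 5.937 = 746.567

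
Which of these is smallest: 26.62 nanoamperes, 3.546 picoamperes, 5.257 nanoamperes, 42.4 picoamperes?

26.62 nanoamperes = 0.00000002662 amperes
3.546 picoamperes = 0.000000000003546 amperes
5.257 nanoamperes = 0.000000005257 amperes
42.4 picoamperes = 0.0000000000424 amperes

3.546 picoamperes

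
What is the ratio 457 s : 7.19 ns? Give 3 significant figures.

(457) / (7.19 × 10⁻⁹) = 63.56 × 10⁹

63600000000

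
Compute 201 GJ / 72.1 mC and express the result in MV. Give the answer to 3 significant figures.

(201 × 10^9) / (72.1 × 10^-3) = 2.7878 × 10^12 V

2790000 MV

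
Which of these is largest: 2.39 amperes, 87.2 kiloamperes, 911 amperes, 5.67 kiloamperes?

87.2 kiloamperes

2.39 amperes = 2.39 amperes
87.2 kiloamperes = 87200 amperes
911 amperes = 911 amperes
5.67 kiloamperes = 5670 amperes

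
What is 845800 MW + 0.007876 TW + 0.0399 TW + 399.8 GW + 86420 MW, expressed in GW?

In GW:
  845800 MW = 845800 × 10⁻³ GW = 845.8
  0.007876 TW = 0.007876 × 10³ GW = 7.876
  0.0399 TW = 0.0399 × 10³ GW = 39.9
  399.8 GW → 399.8
  86420 MW = 86420 × 10⁻³ GW = 86.42
Sum: 845.8 + 7.876 + 39.9 + 399.8 + 86.42 = 1379.796

1379.796 GW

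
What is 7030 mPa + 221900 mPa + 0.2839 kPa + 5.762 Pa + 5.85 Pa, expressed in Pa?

In Pa:
  7030 mPa = 7030 × 10^-3 Pa = 7.03
  221900 mPa = 221900 × 10^-3 Pa = 221.9
  0.2839 kPa = 0.2839 × 10^3 Pa = 283.9
  5.762 Pa → 5.762
  5.85 Pa → 5.85
Sum: 7.03 + 221.9 + 283.9 + 5.762 + 5.85 = 524.442

524.442 Pa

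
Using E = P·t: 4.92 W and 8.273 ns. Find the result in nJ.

40.70316 nJ

4.92 × 8.273e-9 = 40.70316e-9 J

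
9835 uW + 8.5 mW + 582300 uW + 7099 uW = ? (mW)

In mW:
  9835 uW = 9835 × 10⁻³ mW = 9.835
  8.5 mW → 8.5
  582300 uW = 582300 × 10⁻³ mW = 582.3
  7099 uW = 7099 × 10⁻³ mW = 7.099
Sum: 9.835 + 8.5 + 582.3 + 7.099 = 607.734

607.734 mW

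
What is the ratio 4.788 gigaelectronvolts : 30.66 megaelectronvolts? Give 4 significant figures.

156.2

(4.788e9) / (30.66e6) = 0.15616e3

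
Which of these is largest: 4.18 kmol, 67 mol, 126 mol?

4.18 kmol = 4180 mol
67 mol = 67 mol
126 mol = 126 mol

4.18 kmol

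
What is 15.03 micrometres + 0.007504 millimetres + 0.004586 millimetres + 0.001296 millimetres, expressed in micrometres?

28.416 micrometres

In micrometres:
  15.03 micrometres → 15.03
  0.007504 millimetres = 0.007504 × 10^3 micrometres = 7.504
  0.004586 millimetres = 0.004586 × 10^3 micrometres = 4.586
  0.001296 millimetres = 0.001296 × 10^3 micrometres = 1.296
Sum: 15.03 + 7.504 + 4.586 + 1.296 = 28.416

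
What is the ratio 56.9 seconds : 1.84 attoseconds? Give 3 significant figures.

30900000000000000000

(56.9) / (1.84e-18) = 30.92e18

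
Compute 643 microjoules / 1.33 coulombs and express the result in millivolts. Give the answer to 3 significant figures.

(643 × 10⁻⁶) / (1.33) = 483.46 × 10⁻⁶ V

0.483 millivolts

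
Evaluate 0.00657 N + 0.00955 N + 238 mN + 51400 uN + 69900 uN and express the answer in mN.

In mN:
  0.00657 N = 0.00657e3 mN = 6.57
  0.00955 N = 0.00955e3 mN = 9.55
  238 mN → 238
  51400 uN = 51400e-3 mN = 51.4
  69900 uN = 69900e-3 mN = 69.9
Sum: 6.57 + 9.55 + 238 + 51.4 + 69.9 = 375.42

375.42 mN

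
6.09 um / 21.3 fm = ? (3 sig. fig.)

286000000

(6.09 × 10⁻⁶) / (21.3 × 10⁻¹⁵) = 0.2859 × 10⁹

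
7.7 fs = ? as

femto = 10⁻¹⁵, atto = 10⁻¹⁸; factor is 10³.
7.7 × 10³ = 7700

7700 as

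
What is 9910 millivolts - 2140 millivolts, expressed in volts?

In volts:
  9910 millivolts = 9910e-3 volts = 9.91
  2140 millivolts = 2140e-3 volts = 2.14
Difference: 9.91 - 2.14 = 7.77

7.77 volts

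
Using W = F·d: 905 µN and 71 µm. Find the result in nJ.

905 × 10⁻⁶ × 71 × 10⁻⁶ = 64255 × 10⁻¹² J

64.255 nJ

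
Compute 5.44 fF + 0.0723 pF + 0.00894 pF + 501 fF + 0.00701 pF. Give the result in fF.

In fF:
  5.44 fF → 5.44
  0.0723 pF = 0.0723 × 10³ fF = 72.3
  0.00894 pF = 0.00894 × 10³ fF = 8.94
  501 fF → 501
  0.00701 pF = 0.00701 × 10³ fF = 7.01
Sum: 5.44 + 72.3 + 8.94 + 501 + 7.01 = 594.69

594.69 fF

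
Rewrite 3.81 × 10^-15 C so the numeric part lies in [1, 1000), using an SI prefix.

3.81 fC

= 3.81 × 10^-15 C; 10^-15 is femto.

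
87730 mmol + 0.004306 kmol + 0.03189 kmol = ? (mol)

123.926 mol

In mol:
  87730 mmol = 87730e-3 mol = 87.73
  0.004306 kmol = 0.004306e3 mol = 4.306
  0.03189 kmol = 0.03189e3 mol = 31.89
Sum: 87.73 + 4.306 + 31.89 = 123.926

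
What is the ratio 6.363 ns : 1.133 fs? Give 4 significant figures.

(6.363e-9) / (1.133e-15) = 5.6161e6

5616000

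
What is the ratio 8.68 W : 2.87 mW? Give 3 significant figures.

3020

(8.68) / (2.87 × 10^-3) = 3.024 × 10^3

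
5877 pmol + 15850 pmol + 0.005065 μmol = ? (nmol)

26.792 nmol

In nmol:
  5877 pmol = 5877 × 10^-3 nmol = 5.877
  15850 pmol = 15850 × 10^-3 nmol = 15.85
  0.005065 μmol = 0.005065 × 10^3 nmol = 5.065
Sum: 5.877 + 15.85 + 5.065 = 26.792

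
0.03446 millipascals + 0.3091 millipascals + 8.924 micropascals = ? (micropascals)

In micropascals:
  0.03446 millipascals = 0.03446e3 micropascals = 34.46
  0.3091 millipascals = 0.3091e3 micropascals = 309.1
  8.924 micropascals → 8.924
Sum: 34.46 + 309.1 + 8.924 = 352.484

352.484 micropascals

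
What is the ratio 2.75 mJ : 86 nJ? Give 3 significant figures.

(2.75e-3) / (86e-9) = 0.03198e6

32000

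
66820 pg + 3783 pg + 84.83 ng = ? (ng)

155.433 ng

In ng:
  66820 pg = 66820 × 10⁻³ ng = 66.82
  3783 pg = 3783 × 10⁻³ ng = 3.783
  84.83 ng → 84.83
Sum: 66.82 + 3.783 + 84.83 = 155.433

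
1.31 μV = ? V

micro = 1e-6, (no prefix) = 1e0; factor is 1e-6.
1.31 × 1e-6 = 0.00000131

0.00000131 V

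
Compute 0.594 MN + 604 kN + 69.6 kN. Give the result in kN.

1267.6 kN

In kN:
  0.594 MN = 0.594 × 10^3 kN = 594
  604 kN → 604
  69.6 kN → 69.6
Sum: 594 + 604 + 69.6 = 1267.6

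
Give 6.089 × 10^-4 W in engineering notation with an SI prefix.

= 608.9 × 10^-6 W; 10^-6 is micro.

608.9 μW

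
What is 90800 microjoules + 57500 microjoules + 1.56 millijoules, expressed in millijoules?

149.86 millijoules

In millijoules:
  90800 microjoules = 90800e-3 millijoules = 90.8
  57500 microjoules = 57500e-3 millijoules = 57.5
  1.56 millijoules → 1.56
Sum: 90.8 + 57.5 + 1.56 = 149.86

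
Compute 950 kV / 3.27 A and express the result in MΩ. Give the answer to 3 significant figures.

(950e3) / (3.27) = 290.52e3 Ω

0.291 MΩ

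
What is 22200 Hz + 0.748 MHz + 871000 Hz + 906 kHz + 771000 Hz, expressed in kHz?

3318.2 kHz

In kHz:
  22200 Hz = 22200 × 10⁻³ kHz = 22.2
  0.748 MHz = 0.748 × 10³ kHz = 748
  871000 Hz = 871000 × 10⁻³ kHz = 871
  906 kHz → 906
  771000 Hz = 771000 × 10⁻³ kHz = 771
Sum: 22.2 + 748 + 871 + 906 + 771 = 3318.2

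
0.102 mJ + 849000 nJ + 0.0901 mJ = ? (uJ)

1041.1 uJ

In uJ:
  0.102 mJ = 0.102 × 10³ uJ = 102
  849000 nJ = 849000 × 10⁻³ uJ = 849
  0.0901 mJ = 0.0901 × 10³ uJ = 90.1
Sum: 102 + 849 + 90.1 = 1041.1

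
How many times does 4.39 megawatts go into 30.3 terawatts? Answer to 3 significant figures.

(30.3 × 10¹²) / (4.39 × 10⁶) = 6.902 × 10⁶

6900000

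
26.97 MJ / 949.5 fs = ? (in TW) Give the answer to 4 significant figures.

(26.97e6) / (949.5e-15) = 0.0284044e21 W

28400000 TW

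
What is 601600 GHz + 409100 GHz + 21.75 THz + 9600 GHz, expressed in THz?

In THz:
  601600 GHz = 601600 × 10⁻³ THz = 601.6
  409100 GHz = 409100 × 10⁻³ THz = 409.1
  21.75 THz → 21.75
  9600 GHz = 9600 × 10⁻³ THz = 9.6
Sum: 601.6 + 409.1 + 21.75 + 9.6 = 1042.05

1042.05 THz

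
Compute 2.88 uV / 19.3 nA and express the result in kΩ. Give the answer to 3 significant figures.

0.149 kΩ

(2.88e-6) / (19.3e-9) = 0.14922e3 Ω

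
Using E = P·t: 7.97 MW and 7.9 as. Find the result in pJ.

7.97 × 10⁶ × 7.9 × 10⁻¹⁸ = 62.963 × 10⁻¹² J

62.963 pJ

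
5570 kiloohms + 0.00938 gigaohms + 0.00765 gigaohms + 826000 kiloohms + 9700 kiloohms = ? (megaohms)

858.3 megaohms

In megaohms:
  5570 kiloohms = 5570e-3 megaohms = 5.57
  0.00938 gigaohms = 0.00938e3 megaohms = 9.38
  0.00765 gigaohms = 0.00765e3 megaohms = 7.65
  826000 kiloohms = 826000e-3 megaohms = 826
  9700 kiloohms = 9700e-3 megaohms = 9.7
Sum: 5.57 + 9.38 + 7.65 + 826 + 9.7 = 858.3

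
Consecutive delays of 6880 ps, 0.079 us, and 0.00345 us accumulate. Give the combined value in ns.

89.33 ns

In ns:
  6880 ps = 6880 × 10⁻³ ns = 6.88
  0.079 us = 0.079 × 10³ ns = 79
  0.00345 us = 0.00345 × 10³ ns = 3.45
Sum: 6.88 + 79 + 3.45 = 89.33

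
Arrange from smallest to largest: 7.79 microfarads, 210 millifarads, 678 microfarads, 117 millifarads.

7.79 microfarads < 678 microfarads < 117 millifarads < 210 millifarads

7.79 microfarads = 0.00000779 farads
210 millifarads = 0.21 farads
678 microfarads = 0.000678 farads
117 millifarads = 0.117 farads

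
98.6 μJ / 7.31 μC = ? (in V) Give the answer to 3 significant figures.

13.5 V

(98.6 × 10^-6) / (7.31 × 10^-6) = 13.488 V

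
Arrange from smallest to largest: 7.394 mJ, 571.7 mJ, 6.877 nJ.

7.394 mJ = 0.007394 J
571.7 mJ = 0.5717 J
6.877 nJ = 0.000000006877 J

6.877 nJ < 7.394 mJ < 571.7 mJ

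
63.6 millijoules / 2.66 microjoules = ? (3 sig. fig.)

23900

(63.6e-3) / (2.66e-6) = 23.91e3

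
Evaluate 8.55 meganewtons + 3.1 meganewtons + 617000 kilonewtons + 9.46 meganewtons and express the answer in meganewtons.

638.11 meganewtons

In meganewtons:
  8.55 meganewtons → 8.55
  3.1 meganewtons → 3.1
  617000 kilonewtons = 617000e-3 meganewtons = 617
  9.46 meganewtons → 9.46
Sum: 8.55 + 3.1 + 617 + 9.46 = 638.11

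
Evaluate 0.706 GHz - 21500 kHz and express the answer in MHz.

In MHz:
  0.706 GHz = 0.706 × 10^3 MHz = 706
  21500 kHz = 21500 × 10^-3 MHz = 21.5
Difference: 706 - 21.5 = 684.5

684.5 MHz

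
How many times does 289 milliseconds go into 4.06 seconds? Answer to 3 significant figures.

(4.06) / (289e-3) = 0.01405e3

14.0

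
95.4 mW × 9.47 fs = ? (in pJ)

0.000903438 pJ

95.4 × 10^-3 × 9.47 × 10^-15 = 903.438 × 10^-18 J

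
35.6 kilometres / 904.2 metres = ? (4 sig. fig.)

(35.6 × 10^3) / (904.2) = 0.039372 × 10^3

39.37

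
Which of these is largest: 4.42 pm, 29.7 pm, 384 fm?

29.7 pm

4.42 pm = 0.00000000000442 m
29.7 pm = 0.0000000000297 m
384 fm = 0.000000000000384 m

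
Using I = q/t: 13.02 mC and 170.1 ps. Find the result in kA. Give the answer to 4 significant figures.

(13.02e-3) / (170.1e-12) = 0.0765432e9 A

76540 kA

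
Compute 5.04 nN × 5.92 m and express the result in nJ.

29.8368 nJ

5.04 × 10⁻⁹ × 5.92 = 29.8368 × 10⁻⁹ J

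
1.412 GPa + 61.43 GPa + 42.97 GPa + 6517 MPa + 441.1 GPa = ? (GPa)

553.429 GPa

In GPa:
  1.412 GPa → 1.412
  61.43 GPa → 61.43
  42.97 GPa → 42.97
  6517 MPa = 6517 × 10⁻³ GPa = 6.517
  441.1 GPa → 441.1
Sum: 1.412 + 61.43 + 42.97 + 6.517 + 441.1 = 553.429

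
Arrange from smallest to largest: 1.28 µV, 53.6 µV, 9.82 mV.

1.28 µV = 0.00000128 V
53.6 µV = 0.0000536 V
9.82 mV = 0.00982 V

1.28 µV < 53.6 µV < 9.82 mV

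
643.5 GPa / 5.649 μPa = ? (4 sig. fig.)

113900000000000000

(643.5e9) / (5.649e-6) = 113.91e15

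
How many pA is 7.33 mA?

milli = 1e-3, pico = 1e-12; factor is 1e9.
7.33 × 1e9 = 7330000000

7330000000 pA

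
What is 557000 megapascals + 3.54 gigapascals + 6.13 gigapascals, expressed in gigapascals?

In gigapascals:
  557000 megapascals = 557000 × 10^-3 gigapascals = 557
  3.54 gigapascals → 3.54
  6.13 gigapascals → 6.13
Sum: 557 + 3.54 + 6.13 = 566.67

566.67 gigapascals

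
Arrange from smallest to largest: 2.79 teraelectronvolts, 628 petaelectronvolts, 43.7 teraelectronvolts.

2.79 teraelectronvolts < 43.7 teraelectronvolts < 628 petaelectronvolts

2.79 teraelectronvolts = 2790000000000 electronvolts
628 petaelectronvolts = 628000000000000000 electronvolts
43.7 teraelectronvolts = 43700000000000 electronvolts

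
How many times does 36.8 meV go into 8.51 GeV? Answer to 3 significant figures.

(8.51 × 10⁹) / (36.8 × 10⁻³) = 0.2312 × 10¹²

231000000000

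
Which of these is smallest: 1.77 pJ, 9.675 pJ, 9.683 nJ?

1.77 pJ = 0.00000000000177 J
9.675 pJ = 0.000000000009675 J
9.683 nJ = 0.000000009683 J

1.77 pJ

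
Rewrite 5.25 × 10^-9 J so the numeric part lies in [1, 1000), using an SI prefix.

5.25 nJ

= 5.25 × 10^-9 J; 10^-9 is nano.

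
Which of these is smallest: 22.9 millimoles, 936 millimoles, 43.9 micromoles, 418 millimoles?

43.9 micromoles

22.9 millimoles = 0.0229 moles
936 millimoles = 0.936 moles
43.9 micromoles = 0.0000439 moles
418 millimoles = 0.418 moles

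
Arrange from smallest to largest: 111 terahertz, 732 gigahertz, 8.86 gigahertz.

8.86 gigahertz < 732 gigahertz < 111 terahertz

111 terahertz = 111000000000000 hertz
732 gigahertz = 732000000000 hertz
8.86 gigahertz = 8860000000 hertz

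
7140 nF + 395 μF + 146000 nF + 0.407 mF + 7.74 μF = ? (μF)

In μF:
  7140 nF = 7140e-3 μF = 7.14
  395 μF → 395
  146000 nF = 146000e-3 μF = 146
  0.407 mF = 0.407e3 μF = 407
  7.74 μF → 7.74
Sum: 7.14 + 395 + 146 + 407 + 7.74 = 962.88

962.88 μF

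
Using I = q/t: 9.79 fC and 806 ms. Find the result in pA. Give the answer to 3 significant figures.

(9.79 × 10⁻¹⁵) / (806 × 10⁻³) = 0.012146 × 10⁻¹² A

0.0121 pA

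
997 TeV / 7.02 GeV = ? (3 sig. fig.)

142000

(997 × 10^12) / (7.02 × 10^9) = 142 × 10^3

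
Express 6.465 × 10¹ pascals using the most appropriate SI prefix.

64.65 pascals

= 64.65 pascals; mantissa already in [1, 1000).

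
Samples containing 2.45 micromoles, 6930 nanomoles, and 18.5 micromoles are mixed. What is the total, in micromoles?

27.88 micromoles

In micromoles:
  2.45 micromoles → 2.45
  6930 nanomoles = 6930 × 10⁻³ micromoles = 6.93
  18.5 micromoles → 18.5
Sum: 2.45 + 6.93 + 18.5 = 27.88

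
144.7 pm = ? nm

pico = 10^-12, nano = 10^-9; factor is 10^-3.
144.7 × 10^-3 = 0.1447

0.1447 nm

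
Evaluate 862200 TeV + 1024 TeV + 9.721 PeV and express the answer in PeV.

872.945 PeV

In PeV:
  862200 TeV = 862200e-3 PeV = 862.2
  1024 TeV = 1024e-3 PeV = 1.024
  9.721 PeV → 9.721
Sum: 862.2 + 1.024 + 9.721 = 872.945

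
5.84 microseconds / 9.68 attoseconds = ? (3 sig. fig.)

(5.84e-6) / (9.68e-18) = 0.6033e12

603000000000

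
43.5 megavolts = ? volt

43500000 volts

mega = 10⁶, (no prefix) = 10⁰; factor is 10⁶.
43.5 × 10⁶ = 43500000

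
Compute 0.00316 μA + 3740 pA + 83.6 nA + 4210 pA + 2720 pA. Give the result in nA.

In nA:
  0.00316 μA = 0.00316e3 nA = 3.16
  3740 pA = 3740e-3 nA = 3.74
  83.6 nA → 83.6
  4210 pA = 4210e-3 nA = 4.21
  2720 pA = 2720e-3 nA = 2.72
Sum: 3.16 + 3.74 + 83.6 + 4.21 + 2.72 = 97.43

97.43 nA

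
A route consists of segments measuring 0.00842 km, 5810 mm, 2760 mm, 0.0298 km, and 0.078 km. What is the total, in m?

124.79 m

In m:
  0.00842 km = 0.00842 × 10^3 m = 8.42
  5810 mm = 5810 × 10^-3 m = 5.81
  2760 mm = 2760 × 10^-3 m = 2.76
  0.0298 km = 0.0298 × 10^3 m = 29.8
  0.078 km = 0.078 × 10^3 m = 78
Sum: 8.42 + 5.81 + 2.76 + 29.8 + 78 = 124.79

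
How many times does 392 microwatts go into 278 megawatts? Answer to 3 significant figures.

(278e6) / (392e-6) = 0.7092e12

709000000000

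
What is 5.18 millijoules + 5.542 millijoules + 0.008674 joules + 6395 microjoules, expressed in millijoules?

25.791 millijoules

In millijoules:
  5.18 millijoules → 5.18
  5.542 millijoules → 5.542
  0.008674 joules = 0.008674 × 10^3 millijoules = 8.674
  6395 microjoules = 6395 × 10^-3 millijoules = 6.395
Sum: 5.18 + 5.542 + 8.674 + 6.395 = 25.791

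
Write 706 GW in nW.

giga = 10⁹, nano = 10⁻⁹; factor is 10¹⁸.
706 × 10¹⁸ = 706000000000000000000

706000000000000000000 nW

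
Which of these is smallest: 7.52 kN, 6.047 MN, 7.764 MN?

7.52 kN

7.52 kN = 7520 N
6.047 MN = 6047000 N
7.764 MN = 7764000 N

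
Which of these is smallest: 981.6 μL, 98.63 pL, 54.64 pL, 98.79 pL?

981.6 μL = 0.0009816 L
98.63 pL = 0.00000000009863 L
54.64 pL = 0.00000000005464 L
98.79 pL = 0.00000000009879 L

54.64 pL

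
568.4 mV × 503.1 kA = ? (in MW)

568.4e-3 × 503.1e3 = 285962.04 W

0.28596204 MW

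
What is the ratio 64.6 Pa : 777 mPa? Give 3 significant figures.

(64.6) / (777 × 10⁻³) = 0.08314 × 10³

83.1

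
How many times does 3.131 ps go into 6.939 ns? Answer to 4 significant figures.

2216

(6.939 × 10^-9) / (3.131 × 10^-12) = 2.2162 × 10^3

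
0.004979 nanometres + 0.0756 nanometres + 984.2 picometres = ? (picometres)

In picometres:
  0.004979 nanometres = 0.004979 × 10^3 picometres = 4.979
  0.0756 nanometres = 0.0756 × 10^3 picometres = 75.6
  984.2 picometres → 984.2
Sum: 4.979 + 75.6 + 984.2 = 1064.779

1064.779 picometres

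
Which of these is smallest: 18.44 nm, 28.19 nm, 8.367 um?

18.44 nm

18.44 nm = 0.00000001844 m
28.19 nm = 0.00000002819 m
8.367 um = 0.000008367 m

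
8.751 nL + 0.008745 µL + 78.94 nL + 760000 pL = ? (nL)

856.436 nL

In nL:
  8.751 nL → 8.751
  0.008745 µL = 0.008745 × 10^3 nL = 8.745
  78.94 nL → 78.94
  760000 pL = 760000 × 10^-3 nL = 760
Sum: 8.751 + 8.745 + 78.94 + 760 = 856.436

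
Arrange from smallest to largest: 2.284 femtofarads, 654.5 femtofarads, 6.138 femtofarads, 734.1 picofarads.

2.284 femtofarads = 0.000000000000002284 farads
654.5 femtofarads = 0.0000000000006545 farads
6.138 femtofarads = 0.000000000000006138 farads
734.1 picofarads = 0.0000000007341 farads

2.284 femtofarads < 6.138 femtofarads < 654.5 femtofarads < 734.1 picofarads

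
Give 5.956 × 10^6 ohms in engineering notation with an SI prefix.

5.956 megaohms

= 5.956 × 10^6 ohms; 10^6 is mega.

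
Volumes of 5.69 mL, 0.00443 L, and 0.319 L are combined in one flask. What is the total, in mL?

In mL:
  5.69 mL → 5.69
  0.00443 L = 0.00443 × 10³ mL = 4.43
  0.319 L = 0.319 × 10³ mL = 319
Sum: 5.69 + 4.43 + 319 = 329.12

329.12 mL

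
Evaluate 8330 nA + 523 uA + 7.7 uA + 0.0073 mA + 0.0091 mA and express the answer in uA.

In uA:
  8330 nA = 8330 × 10⁻³ uA = 8.33
  523 uA → 523
  7.7 uA → 7.7
  0.0073 mA = 0.0073 × 10³ uA = 7.3
  0.0091 mA = 0.0091 × 10³ uA = 9.1
Sum: 8.33 + 523 + 7.7 + 7.3 + 9.1 = 555.43

555.43 uA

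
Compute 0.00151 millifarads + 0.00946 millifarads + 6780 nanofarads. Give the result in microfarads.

17.75 microfarads

In microfarads:
  0.00151 millifarads = 0.00151 × 10³ microfarads = 1.51
  0.00946 millifarads = 0.00946 × 10³ microfarads = 9.46
  6780 nanofarads = 6780 × 10⁻³ microfarads = 6.78
Sum: 1.51 + 9.46 + 6.78 = 17.75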